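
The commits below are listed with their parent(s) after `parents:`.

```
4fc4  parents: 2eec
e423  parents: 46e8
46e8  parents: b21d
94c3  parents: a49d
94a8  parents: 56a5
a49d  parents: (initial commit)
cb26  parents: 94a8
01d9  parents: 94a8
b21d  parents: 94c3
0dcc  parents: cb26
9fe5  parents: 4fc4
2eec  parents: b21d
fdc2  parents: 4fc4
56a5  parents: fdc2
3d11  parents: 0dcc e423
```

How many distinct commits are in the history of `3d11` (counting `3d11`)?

13

Walking parent pointers from 3d11: reachable set = {0dcc, 2eec, 3d11, 46e8, 4fc4, 56a5, 94a8, 94c3, a49d, b21d, cb26, e423, fdc2}.
That is 13 commits.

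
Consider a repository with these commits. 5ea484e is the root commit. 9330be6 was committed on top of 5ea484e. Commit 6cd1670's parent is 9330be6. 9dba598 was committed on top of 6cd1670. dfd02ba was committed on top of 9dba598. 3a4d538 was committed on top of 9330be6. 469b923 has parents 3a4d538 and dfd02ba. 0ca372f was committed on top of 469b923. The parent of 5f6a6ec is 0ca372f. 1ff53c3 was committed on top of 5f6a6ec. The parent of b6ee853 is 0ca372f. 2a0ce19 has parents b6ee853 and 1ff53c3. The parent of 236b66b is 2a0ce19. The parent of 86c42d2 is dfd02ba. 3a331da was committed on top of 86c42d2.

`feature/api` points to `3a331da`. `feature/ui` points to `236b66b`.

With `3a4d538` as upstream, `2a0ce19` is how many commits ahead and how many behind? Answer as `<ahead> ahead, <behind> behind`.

Reachable from 2a0ce19: {0ca372f, 1ff53c3, 2a0ce19, 3a4d538, 469b923, 5ea484e, 5f6a6ec, 6cd1670, 9330be6, 9dba598, b6ee853, dfd02ba}.
Reachable from 3a4d538: {3a4d538, 5ea484e, 9330be6}.
Only in 2a0ce19's history (ahead): {0ca372f, 1ff53c3, 2a0ce19, 469b923, 5f6a6ec, 6cd1670, 9dba598, b6ee853, dfd02ba} — 9.
Only in 3a4d538's history (behind): {} — 0.

9 ahead, 0 behind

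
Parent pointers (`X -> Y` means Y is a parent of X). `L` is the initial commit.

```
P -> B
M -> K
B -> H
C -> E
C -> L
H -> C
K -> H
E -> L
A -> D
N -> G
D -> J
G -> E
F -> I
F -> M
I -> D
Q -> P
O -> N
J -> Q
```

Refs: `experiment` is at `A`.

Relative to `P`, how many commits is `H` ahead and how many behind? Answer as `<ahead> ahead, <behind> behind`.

0 ahead, 2 behind

Reachable from H: {C, E, H, L}.
Reachable from P: {B, C, E, H, L, P}.
Only in H's history (ahead): {} — 0.
Only in P's history (behind): {B, P} — 2.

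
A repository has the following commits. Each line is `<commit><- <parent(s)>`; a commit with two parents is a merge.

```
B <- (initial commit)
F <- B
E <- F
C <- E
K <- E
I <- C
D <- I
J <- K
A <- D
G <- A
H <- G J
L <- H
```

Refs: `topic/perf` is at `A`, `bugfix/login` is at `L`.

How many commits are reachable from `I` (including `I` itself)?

Walking parent pointers from I: reachable set = {B, C, E, F, I}.
That is 5 commits.

5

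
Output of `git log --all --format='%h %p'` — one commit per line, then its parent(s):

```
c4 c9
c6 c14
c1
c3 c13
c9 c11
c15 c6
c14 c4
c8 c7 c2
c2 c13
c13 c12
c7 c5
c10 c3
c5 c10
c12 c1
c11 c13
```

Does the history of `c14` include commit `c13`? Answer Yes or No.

Ancestors of c14 (commits reachable by following parents): {c1, c11, c12, c13, c14, c4, c9}.
c13 is in that set, so it is an ancestor of c14.

Yes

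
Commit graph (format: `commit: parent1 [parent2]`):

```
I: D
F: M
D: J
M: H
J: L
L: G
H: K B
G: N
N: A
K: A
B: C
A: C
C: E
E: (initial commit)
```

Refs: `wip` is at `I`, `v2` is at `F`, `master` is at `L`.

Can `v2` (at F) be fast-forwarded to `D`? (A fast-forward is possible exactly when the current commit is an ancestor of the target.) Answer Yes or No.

A fast-forward from F to D is possible iff F is an ancestor of D.
Ancestors of D: {A, C, D, E, G, J, L, N}.
F is not among them, so fast-forward is not possible.

No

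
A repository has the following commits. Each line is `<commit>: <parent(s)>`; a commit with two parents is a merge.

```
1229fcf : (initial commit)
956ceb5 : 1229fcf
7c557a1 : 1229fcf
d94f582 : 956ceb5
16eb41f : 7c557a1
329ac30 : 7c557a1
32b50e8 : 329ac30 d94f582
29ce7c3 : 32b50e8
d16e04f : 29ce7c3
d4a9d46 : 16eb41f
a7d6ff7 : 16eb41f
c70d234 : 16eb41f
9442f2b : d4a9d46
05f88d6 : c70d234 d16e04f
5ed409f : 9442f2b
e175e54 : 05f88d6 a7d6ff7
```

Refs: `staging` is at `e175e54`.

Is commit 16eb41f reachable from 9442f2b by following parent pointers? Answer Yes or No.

Ancestors of 9442f2b (commits reachable by following parents): {1229fcf, 16eb41f, 7c557a1, 9442f2b, d4a9d46}.
16eb41f is in that set, so it is an ancestor of 9442f2b.

Yes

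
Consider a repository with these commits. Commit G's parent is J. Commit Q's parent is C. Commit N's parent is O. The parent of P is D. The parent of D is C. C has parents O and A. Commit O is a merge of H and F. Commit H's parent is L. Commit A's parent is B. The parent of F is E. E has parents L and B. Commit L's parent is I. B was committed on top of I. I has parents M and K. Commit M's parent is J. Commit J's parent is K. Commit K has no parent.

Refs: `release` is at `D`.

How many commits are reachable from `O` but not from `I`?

6

Reachable from O: {B, E, F, H, I, J, K, L, M, O}.
Reachable from I: {I, J, K, M}.
In O's history but not I's: {B, E, F, H, L, O} — 6 commits.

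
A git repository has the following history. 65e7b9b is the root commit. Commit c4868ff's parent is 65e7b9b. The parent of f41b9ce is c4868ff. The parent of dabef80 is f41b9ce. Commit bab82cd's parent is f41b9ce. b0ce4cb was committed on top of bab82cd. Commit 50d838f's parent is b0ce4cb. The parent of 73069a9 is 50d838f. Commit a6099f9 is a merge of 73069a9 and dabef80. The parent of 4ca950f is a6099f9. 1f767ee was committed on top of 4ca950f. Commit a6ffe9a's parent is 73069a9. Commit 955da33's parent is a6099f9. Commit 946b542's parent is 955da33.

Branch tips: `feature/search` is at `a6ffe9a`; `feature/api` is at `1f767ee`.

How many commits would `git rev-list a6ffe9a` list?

Walking parent pointers from a6ffe9a: reachable set = {50d838f, 65e7b9b, 73069a9, a6ffe9a, b0ce4cb, bab82cd, c4868ff, f41b9ce}.
That is 8 commits.

8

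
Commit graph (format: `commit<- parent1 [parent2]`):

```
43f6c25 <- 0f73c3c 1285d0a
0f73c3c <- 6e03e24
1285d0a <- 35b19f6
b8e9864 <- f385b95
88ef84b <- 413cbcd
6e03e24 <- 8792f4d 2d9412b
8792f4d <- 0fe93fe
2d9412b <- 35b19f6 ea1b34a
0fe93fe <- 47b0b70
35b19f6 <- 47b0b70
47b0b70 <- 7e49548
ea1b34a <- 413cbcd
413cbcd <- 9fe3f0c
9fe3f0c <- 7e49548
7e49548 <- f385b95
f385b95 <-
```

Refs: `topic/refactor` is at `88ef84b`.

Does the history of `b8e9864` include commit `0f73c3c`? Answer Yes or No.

Ancestors of b8e9864: {b8e9864, f385b95}.
0f73c3c is not in that set, so it is not an ancestor of b8e9864.

No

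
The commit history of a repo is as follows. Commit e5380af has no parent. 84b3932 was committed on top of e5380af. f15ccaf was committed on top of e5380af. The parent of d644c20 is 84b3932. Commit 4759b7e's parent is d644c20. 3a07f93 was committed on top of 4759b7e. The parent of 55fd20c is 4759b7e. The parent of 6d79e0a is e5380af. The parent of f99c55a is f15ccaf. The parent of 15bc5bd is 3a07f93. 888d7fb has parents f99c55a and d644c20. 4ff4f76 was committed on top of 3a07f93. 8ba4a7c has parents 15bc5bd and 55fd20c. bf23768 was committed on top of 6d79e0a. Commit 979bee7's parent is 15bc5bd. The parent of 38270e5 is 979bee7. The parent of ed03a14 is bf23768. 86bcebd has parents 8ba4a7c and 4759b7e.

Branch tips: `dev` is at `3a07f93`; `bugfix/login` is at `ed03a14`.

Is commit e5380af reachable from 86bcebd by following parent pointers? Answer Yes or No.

Ancestors of 86bcebd (commits reachable by following parents): {15bc5bd, 3a07f93, 4759b7e, 55fd20c, 84b3932, 86bcebd, 8ba4a7c, d644c20, e5380af}.
e5380af is in that set, so it is an ancestor of 86bcebd.

Yes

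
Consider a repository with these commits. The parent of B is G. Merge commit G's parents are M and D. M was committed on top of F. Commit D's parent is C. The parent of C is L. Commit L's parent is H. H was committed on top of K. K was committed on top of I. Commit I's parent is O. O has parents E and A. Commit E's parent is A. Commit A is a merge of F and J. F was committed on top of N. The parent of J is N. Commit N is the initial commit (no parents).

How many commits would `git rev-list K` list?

Walking parent pointers from K: reachable set = {A, E, F, I, J, K, N, O}.
That is 8 commits.

8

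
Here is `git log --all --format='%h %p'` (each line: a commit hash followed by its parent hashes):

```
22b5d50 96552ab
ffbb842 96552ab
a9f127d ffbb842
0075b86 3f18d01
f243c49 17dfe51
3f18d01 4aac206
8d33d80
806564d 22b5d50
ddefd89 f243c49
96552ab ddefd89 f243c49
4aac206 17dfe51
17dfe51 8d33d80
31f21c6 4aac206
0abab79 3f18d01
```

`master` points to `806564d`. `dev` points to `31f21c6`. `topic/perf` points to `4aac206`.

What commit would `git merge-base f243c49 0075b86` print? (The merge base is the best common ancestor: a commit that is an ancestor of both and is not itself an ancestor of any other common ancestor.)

Ancestors of f243c49: {17dfe51, 8d33d80, f243c49}.
Ancestors of 0075b86: {0075b86, 17dfe51, 3f18d01, 4aac206, 8d33d80}.
Common ancestors: {17dfe51, 8d33d80}.
Among these, 17dfe51 is not an ancestor of any other common ancestor — it is the merge base.

17dfe51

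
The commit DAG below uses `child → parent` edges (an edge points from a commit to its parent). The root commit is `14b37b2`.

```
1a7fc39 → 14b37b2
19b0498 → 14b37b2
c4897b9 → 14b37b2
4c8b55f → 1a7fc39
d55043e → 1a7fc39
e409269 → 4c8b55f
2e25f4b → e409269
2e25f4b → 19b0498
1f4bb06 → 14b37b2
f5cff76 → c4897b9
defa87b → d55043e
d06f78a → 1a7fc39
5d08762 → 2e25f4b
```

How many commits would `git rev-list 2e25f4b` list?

Walking parent pointers from 2e25f4b: reachable set = {14b37b2, 19b0498, 1a7fc39, 2e25f4b, 4c8b55f, e409269}.
That is 6 commits.

6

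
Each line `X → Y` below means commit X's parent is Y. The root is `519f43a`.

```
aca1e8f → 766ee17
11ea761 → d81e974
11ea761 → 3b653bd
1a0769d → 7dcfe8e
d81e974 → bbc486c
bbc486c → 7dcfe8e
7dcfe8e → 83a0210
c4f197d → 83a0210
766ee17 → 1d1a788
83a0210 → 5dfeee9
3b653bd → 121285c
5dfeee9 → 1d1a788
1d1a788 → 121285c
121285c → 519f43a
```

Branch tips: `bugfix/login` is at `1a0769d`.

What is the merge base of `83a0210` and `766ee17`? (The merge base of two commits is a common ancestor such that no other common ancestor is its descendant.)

1d1a788

Ancestors of 83a0210: {121285c, 1d1a788, 519f43a, 5dfeee9, 83a0210}.
Ancestors of 766ee17: {121285c, 1d1a788, 519f43a, 766ee17}.
Common ancestors: {121285c, 1d1a788, 519f43a}.
Among these, 1d1a788 is not an ancestor of any other common ancestor — it is the merge base.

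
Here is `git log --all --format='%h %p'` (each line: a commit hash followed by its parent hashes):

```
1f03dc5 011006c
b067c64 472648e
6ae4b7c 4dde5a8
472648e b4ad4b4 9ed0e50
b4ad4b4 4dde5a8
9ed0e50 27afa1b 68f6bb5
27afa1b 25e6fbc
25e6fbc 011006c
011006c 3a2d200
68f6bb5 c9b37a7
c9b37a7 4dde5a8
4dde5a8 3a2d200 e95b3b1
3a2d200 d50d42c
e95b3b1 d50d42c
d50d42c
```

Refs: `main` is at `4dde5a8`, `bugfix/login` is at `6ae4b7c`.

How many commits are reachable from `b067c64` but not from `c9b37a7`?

Reachable from b067c64: {011006c, 25e6fbc, 27afa1b, 3a2d200, 472648e, 4dde5a8, 68f6bb5, 9ed0e50, b067c64, b4ad4b4, c9b37a7, d50d42c, e95b3b1}.
Reachable from c9b37a7: {3a2d200, 4dde5a8, c9b37a7, d50d42c, e95b3b1}.
In b067c64's history but not c9b37a7's: {011006c, 25e6fbc, 27afa1b, 472648e, 68f6bb5, 9ed0e50, b067c64, b4ad4b4} — 8 commits.

8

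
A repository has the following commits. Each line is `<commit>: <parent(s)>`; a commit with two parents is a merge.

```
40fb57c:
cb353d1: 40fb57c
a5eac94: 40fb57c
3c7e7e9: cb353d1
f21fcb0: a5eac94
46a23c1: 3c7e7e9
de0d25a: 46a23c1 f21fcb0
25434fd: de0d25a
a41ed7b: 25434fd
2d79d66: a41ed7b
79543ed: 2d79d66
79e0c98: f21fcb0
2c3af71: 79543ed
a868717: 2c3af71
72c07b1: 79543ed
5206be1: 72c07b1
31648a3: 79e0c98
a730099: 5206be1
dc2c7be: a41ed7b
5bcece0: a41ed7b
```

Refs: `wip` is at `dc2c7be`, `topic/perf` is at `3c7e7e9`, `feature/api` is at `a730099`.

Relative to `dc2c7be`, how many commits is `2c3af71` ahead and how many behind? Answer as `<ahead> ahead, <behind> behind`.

3 ahead, 1 behind

Reachable from 2c3af71: {25434fd, 2c3af71, 2d79d66, 3c7e7e9, 40fb57c, 46a23c1, 79543ed, a41ed7b, a5eac94, cb353d1, de0d25a, f21fcb0}.
Reachable from dc2c7be: {25434fd, 3c7e7e9, 40fb57c, 46a23c1, a41ed7b, a5eac94, cb353d1, dc2c7be, de0d25a, f21fcb0}.
Only in 2c3af71's history (ahead): {2c3af71, 2d79d66, 79543ed} — 3.
Only in dc2c7be's history (behind): {dc2c7be} — 1.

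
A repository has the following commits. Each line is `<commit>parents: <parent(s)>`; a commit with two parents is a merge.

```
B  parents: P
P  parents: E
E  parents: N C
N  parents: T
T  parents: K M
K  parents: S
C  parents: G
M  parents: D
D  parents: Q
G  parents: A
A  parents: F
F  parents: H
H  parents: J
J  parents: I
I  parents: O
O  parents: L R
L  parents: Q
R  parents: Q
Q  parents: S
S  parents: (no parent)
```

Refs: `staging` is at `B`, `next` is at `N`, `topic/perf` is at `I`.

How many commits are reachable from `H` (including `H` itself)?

8

Walking parent pointers from H: reachable set = {H, I, J, L, O, Q, R, S}.
That is 8 commits.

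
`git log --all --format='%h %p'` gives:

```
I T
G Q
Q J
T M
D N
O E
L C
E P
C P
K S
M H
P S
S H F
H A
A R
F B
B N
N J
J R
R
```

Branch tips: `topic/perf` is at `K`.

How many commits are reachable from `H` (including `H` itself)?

3

Walking parent pointers from H: reachable set = {A, H, R}.
That is 3 commits.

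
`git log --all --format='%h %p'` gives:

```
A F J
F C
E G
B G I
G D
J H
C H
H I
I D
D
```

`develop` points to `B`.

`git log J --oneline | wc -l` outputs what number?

4

Walking parent pointers from J: reachable set = {D, H, I, J}.
That is 4 commits.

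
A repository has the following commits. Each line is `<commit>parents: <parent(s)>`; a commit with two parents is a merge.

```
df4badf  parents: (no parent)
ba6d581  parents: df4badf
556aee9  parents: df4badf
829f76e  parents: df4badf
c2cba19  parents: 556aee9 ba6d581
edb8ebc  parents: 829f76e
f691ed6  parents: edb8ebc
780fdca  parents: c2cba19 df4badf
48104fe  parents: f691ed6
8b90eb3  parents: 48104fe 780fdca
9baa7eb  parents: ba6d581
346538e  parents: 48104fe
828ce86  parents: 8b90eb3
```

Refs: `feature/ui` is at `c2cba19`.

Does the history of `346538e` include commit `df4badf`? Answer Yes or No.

Ancestors of 346538e (commits reachable by following parents): {346538e, 48104fe, 829f76e, df4badf, edb8ebc, f691ed6}.
df4badf is in that set, so it is an ancestor of 346538e.

Yes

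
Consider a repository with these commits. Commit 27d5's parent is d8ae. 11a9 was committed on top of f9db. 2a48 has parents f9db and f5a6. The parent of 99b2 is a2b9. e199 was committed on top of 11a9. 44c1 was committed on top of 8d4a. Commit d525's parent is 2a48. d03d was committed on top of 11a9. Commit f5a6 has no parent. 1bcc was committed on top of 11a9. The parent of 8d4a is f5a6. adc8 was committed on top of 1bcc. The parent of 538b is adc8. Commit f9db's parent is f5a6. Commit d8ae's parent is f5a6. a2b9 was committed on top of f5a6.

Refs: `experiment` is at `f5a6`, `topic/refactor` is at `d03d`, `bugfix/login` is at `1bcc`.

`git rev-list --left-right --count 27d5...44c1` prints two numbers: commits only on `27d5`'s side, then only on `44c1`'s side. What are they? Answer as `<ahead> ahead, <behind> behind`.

Reachable from 27d5: {27d5, d8ae, f5a6}.
Reachable from 44c1: {44c1, 8d4a, f5a6}.
Only in 27d5's history (ahead): {27d5, d8ae} — 2.
Only in 44c1's history (behind): {44c1, 8d4a} — 2.

2 ahead, 2 behind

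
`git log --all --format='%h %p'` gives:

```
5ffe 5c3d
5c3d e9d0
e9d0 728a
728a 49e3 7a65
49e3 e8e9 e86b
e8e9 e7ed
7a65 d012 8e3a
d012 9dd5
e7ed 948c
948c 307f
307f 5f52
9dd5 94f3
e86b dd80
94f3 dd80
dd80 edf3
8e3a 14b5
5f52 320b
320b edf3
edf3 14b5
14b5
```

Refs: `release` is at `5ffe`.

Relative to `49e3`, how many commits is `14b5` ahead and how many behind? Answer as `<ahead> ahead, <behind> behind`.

0 ahead, 10 behind

Reachable from 14b5: {14b5}.
Reachable from 49e3: {14b5, 307f, 320b, 49e3, 5f52, 948c, dd80, e7ed, e86b, e8e9, edf3}.
Only in 14b5's history (ahead): {} — 0.
Only in 49e3's history (behind): {307f, 320b, 49e3, 5f52, 948c, dd80, e7ed, e86b, e8e9, edf3} — 10.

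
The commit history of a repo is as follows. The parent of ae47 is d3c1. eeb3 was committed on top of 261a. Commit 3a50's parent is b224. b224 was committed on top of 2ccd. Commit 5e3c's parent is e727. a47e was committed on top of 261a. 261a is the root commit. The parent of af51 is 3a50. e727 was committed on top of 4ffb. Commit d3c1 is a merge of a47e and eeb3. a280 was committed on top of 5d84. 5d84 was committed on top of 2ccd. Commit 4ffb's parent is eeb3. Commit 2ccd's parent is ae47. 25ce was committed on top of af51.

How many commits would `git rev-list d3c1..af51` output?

Reachable from af51: {261a, 2ccd, 3a50, a47e, ae47, af51, b224, d3c1, eeb3}.
Reachable from d3c1: {261a, a47e, d3c1, eeb3}.
In af51's history but not d3c1's: {2ccd, 3a50, ae47, af51, b224} — 5 commits.

5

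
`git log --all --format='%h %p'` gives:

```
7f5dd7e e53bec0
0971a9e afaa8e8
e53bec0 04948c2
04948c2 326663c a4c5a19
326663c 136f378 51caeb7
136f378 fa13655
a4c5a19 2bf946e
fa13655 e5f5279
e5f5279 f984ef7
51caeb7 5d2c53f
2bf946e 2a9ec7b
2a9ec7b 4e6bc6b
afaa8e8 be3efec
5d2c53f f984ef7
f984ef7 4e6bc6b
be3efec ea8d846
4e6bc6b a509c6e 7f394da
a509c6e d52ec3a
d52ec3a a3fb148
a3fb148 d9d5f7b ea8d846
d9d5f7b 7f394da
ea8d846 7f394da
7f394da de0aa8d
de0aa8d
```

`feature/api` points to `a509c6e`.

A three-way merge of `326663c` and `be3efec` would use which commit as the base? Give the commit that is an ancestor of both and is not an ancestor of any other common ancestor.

Ancestors of 326663c: {136f378, 326663c, 4e6bc6b, 51caeb7, 5d2c53f, 7f394da, a3fb148, a509c6e, d52ec3a, d9d5f7b, de0aa8d, e5f5279, ea8d846, f984ef7, fa13655}.
Ancestors of be3efec: {7f394da, be3efec, de0aa8d, ea8d846}.
Common ancestors: {7f394da, de0aa8d, ea8d846}.
Among these, ea8d846 is not an ancestor of any other common ancestor — it is the merge base.

ea8d846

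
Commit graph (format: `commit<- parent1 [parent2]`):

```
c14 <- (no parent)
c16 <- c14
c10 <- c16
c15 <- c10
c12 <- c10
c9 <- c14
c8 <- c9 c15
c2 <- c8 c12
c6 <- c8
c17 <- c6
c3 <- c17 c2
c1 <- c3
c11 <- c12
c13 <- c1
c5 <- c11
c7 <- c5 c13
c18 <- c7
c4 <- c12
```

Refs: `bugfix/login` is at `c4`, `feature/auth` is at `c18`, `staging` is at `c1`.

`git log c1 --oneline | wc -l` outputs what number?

12

Walking parent pointers from c1: reachable set = {c1, c10, c12, c14, c15, c16, c17, c2, c3, c6, c8, c9}.
That is 12 commits.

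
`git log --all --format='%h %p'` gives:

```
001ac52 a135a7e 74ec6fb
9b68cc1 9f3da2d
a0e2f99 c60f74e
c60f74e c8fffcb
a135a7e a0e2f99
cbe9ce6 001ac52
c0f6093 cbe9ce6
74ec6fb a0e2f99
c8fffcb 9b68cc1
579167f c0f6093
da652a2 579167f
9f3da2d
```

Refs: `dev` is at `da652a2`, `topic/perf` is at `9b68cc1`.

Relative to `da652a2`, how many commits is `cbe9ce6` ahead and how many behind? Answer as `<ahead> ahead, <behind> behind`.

Reachable from cbe9ce6: {001ac52, 74ec6fb, 9b68cc1, 9f3da2d, a0e2f99, a135a7e, c60f74e, c8fffcb, cbe9ce6}.
Reachable from da652a2: {001ac52, 579167f, 74ec6fb, 9b68cc1, 9f3da2d, a0e2f99, a135a7e, c0f6093, c60f74e, c8fffcb, cbe9ce6, da652a2}.
Only in cbe9ce6's history (ahead): {} — 0.
Only in da652a2's history (behind): {579167f, c0f6093, da652a2} — 3.

0 ahead, 3 behind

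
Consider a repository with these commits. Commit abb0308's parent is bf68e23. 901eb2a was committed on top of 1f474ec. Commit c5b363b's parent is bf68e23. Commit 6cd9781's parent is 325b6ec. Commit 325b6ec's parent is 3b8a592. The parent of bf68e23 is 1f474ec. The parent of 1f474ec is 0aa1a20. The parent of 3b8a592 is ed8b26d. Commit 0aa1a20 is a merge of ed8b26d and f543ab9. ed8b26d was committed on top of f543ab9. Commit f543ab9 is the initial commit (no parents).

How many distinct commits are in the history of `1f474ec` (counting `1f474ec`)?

4

Walking parent pointers from 1f474ec: reachable set = {0aa1a20, 1f474ec, ed8b26d, f543ab9}.
That is 4 commits.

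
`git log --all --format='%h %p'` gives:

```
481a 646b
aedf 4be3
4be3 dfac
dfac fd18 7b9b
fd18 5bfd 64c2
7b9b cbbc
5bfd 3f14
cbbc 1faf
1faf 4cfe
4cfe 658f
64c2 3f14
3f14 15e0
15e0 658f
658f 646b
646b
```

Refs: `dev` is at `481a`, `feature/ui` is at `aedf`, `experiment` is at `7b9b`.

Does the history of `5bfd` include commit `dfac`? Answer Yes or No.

No

Ancestors of 5bfd: {15e0, 3f14, 5bfd, 646b, 658f}.
dfac is not in that set, so it is not an ancestor of 5bfd.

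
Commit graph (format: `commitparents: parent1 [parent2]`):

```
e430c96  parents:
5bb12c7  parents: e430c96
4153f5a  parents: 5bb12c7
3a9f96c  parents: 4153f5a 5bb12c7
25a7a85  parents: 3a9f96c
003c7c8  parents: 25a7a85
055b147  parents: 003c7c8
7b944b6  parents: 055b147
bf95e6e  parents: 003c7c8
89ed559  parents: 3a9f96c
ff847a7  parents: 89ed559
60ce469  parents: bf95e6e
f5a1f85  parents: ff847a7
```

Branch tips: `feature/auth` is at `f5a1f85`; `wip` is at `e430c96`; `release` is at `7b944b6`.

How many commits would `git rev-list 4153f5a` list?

3

Walking parent pointers from 4153f5a: reachable set = {4153f5a, 5bb12c7, e430c96}.
That is 3 commits.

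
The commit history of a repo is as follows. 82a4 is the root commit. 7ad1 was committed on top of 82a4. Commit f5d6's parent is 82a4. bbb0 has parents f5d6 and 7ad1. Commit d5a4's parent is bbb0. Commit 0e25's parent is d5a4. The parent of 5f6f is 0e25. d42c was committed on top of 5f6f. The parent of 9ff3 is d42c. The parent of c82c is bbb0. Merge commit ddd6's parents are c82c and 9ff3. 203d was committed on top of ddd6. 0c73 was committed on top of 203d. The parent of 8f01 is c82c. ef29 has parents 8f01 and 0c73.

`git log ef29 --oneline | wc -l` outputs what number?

Walking parent pointers from ef29: reachable set = {0c73, 0e25, 203d, 5f6f, 7ad1, 82a4, 8f01, 9ff3, bbb0, c82c, d42c, d5a4, ddd6, ef29, f5d6}.
That is 15 commits.

15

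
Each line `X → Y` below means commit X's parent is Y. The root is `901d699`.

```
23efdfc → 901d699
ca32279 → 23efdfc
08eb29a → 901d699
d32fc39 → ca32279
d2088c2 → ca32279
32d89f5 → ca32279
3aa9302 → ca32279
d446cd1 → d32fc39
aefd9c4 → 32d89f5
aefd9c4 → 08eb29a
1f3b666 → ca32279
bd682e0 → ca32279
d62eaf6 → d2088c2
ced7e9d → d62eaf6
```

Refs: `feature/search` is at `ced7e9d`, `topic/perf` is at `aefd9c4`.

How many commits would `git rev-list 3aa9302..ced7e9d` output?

3

Reachable from ced7e9d: {23efdfc, 901d699, ca32279, ced7e9d, d2088c2, d62eaf6}.
Reachable from 3aa9302: {23efdfc, 3aa9302, 901d699, ca32279}.
In ced7e9d's history but not 3aa9302's: {ced7e9d, d2088c2, d62eaf6} — 3 commits.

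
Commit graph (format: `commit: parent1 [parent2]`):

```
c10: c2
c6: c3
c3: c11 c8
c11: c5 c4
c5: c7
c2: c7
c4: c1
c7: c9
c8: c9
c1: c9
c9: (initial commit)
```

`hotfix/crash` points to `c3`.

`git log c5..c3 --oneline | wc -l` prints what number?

Reachable from c3: {c1, c11, c3, c4, c5, c7, c8, c9}.
Reachable from c5: {c5, c7, c9}.
In c3's history but not c5's: {c1, c11, c3, c4, c8} — 5 commits.

5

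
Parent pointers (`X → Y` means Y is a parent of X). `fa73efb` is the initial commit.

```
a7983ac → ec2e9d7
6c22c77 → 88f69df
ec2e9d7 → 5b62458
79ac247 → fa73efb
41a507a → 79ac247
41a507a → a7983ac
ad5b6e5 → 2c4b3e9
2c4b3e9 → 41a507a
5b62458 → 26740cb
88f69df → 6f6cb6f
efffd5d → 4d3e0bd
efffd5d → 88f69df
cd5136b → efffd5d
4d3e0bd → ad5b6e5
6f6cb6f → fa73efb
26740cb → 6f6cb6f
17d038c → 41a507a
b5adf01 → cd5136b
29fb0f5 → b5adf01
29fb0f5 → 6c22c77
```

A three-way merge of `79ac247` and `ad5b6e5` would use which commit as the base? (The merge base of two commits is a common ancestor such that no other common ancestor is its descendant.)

79ac247

Ancestors of 79ac247: {79ac247, fa73efb}.
Ancestors of ad5b6e5: {26740cb, 2c4b3e9, 41a507a, 5b62458, 6f6cb6f, 79ac247, a7983ac, ad5b6e5, ec2e9d7, fa73efb}.
Common ancestors: {79ac247, fa73efb}.
Among these, 79ac247 is not an ancestor of any other common ancestor — it is the merge base.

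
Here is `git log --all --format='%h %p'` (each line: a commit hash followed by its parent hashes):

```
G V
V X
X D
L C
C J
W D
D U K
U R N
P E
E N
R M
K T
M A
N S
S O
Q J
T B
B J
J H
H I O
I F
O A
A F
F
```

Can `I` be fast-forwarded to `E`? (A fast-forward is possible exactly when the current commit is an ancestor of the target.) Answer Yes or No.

No

A fast-forward from I to E is possible iff I is an ancestor of E.
Ancestors of E: {A, E, F, N, O, S}.
I is not among them, so fast-forward is not possible.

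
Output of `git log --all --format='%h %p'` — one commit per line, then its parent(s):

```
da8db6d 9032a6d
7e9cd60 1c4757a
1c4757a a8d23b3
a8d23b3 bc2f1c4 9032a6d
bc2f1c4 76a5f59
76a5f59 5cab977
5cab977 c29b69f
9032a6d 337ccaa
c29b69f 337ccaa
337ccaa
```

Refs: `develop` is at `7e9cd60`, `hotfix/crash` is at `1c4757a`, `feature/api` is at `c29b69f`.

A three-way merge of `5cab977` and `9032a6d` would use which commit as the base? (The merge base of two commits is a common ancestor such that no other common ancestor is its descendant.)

Ancestors of 5cab977: {337ccaa, 5cab977, c29b69f}.
Ancestors of 9032a6d: {337ccaa, 9032a6d}.
Common ancestors: {337ccaa}.
The only common ancestor is 337ccaa, so it is the merge base.

337ccaa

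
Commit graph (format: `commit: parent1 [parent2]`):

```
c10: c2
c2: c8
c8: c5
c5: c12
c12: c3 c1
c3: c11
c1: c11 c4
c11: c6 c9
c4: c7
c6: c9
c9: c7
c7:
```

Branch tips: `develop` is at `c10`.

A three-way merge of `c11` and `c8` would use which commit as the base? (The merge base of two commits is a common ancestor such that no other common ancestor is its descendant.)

Ancestors of c11: {c11, c6, c7, c9}.
Ancestors of c8: {c1, c11, c12, c3, c4, c5, c6, c7, c8, c9}.
Common ancestors: {c11, c6, c7, c9}.
Among these, c11 is not an ancestor of any other common ancestor — it is the merge base.

c11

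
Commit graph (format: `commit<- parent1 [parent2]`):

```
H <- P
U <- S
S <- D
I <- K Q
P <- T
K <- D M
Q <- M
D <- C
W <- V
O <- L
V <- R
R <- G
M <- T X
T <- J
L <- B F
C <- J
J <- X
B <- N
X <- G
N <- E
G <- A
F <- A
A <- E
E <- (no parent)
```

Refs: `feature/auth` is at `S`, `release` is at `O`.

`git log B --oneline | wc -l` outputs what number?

Walking parent pointers from B: reachable set = {B, E, N}.
That is 3 commits.

3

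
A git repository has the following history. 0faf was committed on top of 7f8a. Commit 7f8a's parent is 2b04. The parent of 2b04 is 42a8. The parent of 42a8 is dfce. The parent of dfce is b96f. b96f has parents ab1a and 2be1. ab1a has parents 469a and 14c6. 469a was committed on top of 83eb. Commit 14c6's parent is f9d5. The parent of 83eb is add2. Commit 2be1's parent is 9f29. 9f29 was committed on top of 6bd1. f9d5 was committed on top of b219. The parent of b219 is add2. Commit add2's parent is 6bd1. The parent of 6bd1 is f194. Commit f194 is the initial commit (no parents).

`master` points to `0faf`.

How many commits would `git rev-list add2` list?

3

Walking parent pointers from add2: reachable set = {6bd1, add2, f194}.
That is 3 commits.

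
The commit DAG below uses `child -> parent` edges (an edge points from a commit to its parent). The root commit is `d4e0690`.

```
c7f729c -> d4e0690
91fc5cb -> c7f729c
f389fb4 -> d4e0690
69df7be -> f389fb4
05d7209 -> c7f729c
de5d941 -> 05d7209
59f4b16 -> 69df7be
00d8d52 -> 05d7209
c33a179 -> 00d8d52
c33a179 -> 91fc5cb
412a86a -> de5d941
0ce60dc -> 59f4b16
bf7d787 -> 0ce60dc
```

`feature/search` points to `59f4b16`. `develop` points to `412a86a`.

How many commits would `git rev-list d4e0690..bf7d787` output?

5

Reachable from bf7d787: {0ce60dc, 59f4b16, 69df7be, bf7d787, d4e0690, f389fb4}.
Reachable from d4e0690: {d4e0690}.
In bf7d787's history but not d4e0690's: {0ce60dc, 59f4b16, 69df7be, bf7d787, f389fb4} — 5 commits.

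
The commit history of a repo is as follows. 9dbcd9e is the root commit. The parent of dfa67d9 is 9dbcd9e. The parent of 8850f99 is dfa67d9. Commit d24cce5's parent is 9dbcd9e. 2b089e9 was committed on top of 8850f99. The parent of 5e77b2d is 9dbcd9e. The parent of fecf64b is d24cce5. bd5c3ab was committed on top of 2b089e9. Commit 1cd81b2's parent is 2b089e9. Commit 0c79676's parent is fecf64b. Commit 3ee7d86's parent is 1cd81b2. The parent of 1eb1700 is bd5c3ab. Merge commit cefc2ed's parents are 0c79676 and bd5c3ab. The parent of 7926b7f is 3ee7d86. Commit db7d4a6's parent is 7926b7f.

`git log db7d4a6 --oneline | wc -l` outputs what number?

8

Walking parent pointers from db7d4a6: reachable set = {1cd81b2, 2b089e9, 3ee7d86, 7926b7f, 8850f99, 9dbcd9e, db7d4a6, dfa67d9}.
That is 8 commits.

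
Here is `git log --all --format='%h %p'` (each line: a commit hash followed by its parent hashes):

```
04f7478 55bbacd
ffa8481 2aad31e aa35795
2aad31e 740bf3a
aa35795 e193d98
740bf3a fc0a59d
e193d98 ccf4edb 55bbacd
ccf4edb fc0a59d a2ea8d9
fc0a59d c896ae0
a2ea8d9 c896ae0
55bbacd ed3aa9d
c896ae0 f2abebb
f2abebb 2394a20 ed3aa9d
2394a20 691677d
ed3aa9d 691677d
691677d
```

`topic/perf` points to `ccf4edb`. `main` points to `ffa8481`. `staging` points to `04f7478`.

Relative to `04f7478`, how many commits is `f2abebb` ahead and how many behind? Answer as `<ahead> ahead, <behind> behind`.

2 ahead, 2 behind

Reachable from f2abebb: {2394a20, 691677d, ed3aa9d, f2abebb}.
Reachable from 04f7478: {04f7478, 55bbacd, 691677d, ed3aa9d}.
Only in f2abebb's history (ahead): {2394a20, f2abebb} — 2.
Only in 04f7478's history (behind): {04f7478, 55bbacd} — 2.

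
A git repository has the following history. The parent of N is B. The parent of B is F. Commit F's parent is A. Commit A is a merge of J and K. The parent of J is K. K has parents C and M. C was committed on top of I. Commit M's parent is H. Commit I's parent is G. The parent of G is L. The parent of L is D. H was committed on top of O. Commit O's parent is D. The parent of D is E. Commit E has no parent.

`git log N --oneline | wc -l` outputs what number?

15

Walking parent pointers from N: reachable set = {A, B, C, D, E, F, G, H, I, J, K, L, M, N, O}.
That is 15 commits.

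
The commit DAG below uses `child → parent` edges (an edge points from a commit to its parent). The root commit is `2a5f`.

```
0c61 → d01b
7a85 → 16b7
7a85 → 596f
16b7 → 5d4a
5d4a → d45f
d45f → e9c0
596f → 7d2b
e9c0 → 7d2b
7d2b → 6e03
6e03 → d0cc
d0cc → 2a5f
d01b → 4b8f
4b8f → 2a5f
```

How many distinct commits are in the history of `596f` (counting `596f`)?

5

Walking parent pointers from 596f: reachable set = {2a5f, 596f, 6e03, 7d2b, d0cc}.
That is 5 commits.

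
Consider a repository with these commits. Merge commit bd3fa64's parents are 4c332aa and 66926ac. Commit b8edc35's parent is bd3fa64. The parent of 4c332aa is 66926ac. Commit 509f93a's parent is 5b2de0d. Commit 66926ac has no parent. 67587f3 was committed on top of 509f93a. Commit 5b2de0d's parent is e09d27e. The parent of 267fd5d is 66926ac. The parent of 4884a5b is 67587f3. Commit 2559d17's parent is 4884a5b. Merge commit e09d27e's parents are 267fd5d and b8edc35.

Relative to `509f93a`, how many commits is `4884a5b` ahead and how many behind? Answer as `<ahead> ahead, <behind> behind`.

2 ahead, 0 behind

Reachable from 4884a5b: {267fd5d, 4884a5b, 4c332aa, 509f93a, 5b2de0d, 66926ac, 67587f3, b8edc35, bd3fa64, e09d27e}.
Reachable from 509f93a: {267fd5d, 4c332aa, 509f93a, 5b2de0d, 66926ac, b8edc35, bd3fa64, e09d27e}.
Only in 4884a5b's history (ahead): {4884a5b, 67587f3} — 2.
Only in 509f93a's history (behind): {} — 0.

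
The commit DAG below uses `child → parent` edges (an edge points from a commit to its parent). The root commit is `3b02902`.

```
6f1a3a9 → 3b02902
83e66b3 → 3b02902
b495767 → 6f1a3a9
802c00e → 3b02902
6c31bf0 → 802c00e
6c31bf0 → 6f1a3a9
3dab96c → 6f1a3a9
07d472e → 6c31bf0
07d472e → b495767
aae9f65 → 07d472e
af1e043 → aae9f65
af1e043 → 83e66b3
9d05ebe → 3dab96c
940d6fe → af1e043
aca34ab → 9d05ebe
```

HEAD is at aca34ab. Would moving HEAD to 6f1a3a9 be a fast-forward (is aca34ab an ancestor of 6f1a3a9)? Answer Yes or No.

No

A fast-forward from aca34ab to 6f1a3a9 is possible iff aca34ab is an ancestor of 6f1a3a9.
Ancestors of 6f1a3a9: {3b02902, 6f1a3a9}.
aca34ab is not among them, so fast-forward is not possible.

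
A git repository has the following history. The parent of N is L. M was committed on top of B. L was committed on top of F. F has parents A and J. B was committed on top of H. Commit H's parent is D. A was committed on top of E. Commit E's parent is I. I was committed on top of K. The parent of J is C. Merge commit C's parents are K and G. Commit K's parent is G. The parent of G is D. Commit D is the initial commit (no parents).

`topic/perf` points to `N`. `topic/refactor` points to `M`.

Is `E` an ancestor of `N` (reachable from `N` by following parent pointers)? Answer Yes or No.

Yes

Ancestors of N (commits reachable by following parents): {A, C, D, E, F, G, I, J, K, L, N}.
E is in that set, so it is an ancestor of N.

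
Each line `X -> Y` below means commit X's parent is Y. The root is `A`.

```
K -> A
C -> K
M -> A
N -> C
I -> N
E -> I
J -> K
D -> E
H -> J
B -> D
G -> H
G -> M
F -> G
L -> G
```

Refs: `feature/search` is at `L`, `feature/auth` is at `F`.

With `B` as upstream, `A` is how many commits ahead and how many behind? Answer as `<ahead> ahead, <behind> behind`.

Reachable from A: {A}.
Reachable from B: {A, B, C, D, E, I, K, N}.
Only in A's history (ahead): {} — 0.
Only in B's history (behind): {B, C, D, E, I, K, N} — 7.

0 ahead, 7 behind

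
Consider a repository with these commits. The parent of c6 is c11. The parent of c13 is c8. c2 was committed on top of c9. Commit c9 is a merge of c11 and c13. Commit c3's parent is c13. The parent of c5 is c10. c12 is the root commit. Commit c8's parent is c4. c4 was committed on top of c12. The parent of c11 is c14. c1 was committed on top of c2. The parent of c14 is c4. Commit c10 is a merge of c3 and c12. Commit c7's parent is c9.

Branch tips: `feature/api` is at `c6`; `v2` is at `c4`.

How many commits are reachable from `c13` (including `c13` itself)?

4

Walking parent pointers from c13: reachable set = {c12, c13, c4, c8}.
That is 4 commits.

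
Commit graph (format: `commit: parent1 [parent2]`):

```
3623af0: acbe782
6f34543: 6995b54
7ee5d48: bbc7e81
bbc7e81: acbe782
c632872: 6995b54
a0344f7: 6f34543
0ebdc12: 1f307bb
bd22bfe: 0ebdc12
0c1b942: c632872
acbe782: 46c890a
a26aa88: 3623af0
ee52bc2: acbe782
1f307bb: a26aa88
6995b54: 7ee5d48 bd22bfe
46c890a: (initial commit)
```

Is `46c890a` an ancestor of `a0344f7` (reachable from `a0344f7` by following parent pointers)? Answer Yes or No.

Yes

Ancestors of a0344f7 (commits reachable by following parents): {0ebdc12, 1f307bb, 3623af0, 46c890a, 6995b54, 6f34543, 7ee5d48, a0344f7, a26aa88, acbe782, bbc7e81, bd22bfe}.
46c890a is in that set, so it is an ancestor of a0344f7.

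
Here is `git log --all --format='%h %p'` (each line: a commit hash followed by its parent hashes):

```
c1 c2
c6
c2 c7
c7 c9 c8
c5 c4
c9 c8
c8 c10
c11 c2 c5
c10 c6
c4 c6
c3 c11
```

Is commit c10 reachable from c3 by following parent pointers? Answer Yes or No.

Yes

Ancestors of c3 (commits reachable by following parents): {c10, c11, c2, c3, c4, c5, c6, c7, c8, c9}.
c10 is in that set, so it is an ancestor of c3.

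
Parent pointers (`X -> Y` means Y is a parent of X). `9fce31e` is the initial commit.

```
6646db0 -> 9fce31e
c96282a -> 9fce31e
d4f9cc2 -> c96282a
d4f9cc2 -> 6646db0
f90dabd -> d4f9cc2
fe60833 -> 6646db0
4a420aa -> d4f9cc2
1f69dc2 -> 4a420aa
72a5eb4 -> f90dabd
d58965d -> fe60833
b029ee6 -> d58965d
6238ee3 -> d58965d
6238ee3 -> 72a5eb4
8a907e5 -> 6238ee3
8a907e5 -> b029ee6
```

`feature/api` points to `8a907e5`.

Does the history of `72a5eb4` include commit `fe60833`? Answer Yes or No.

Ancestors of 72a5eb4: {6646db0, 72a5eb4, 9fce31e, c96282a, d4f9cc2, f90dabd}.
fe60833 is not in that set, so it is not an ancestor of 72a5eb4.

No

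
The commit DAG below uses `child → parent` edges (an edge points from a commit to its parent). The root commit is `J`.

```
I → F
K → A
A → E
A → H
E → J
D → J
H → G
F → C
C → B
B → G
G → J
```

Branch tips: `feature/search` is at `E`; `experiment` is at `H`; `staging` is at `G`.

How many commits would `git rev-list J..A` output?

Reachable from A: {A, E, G, H, J}.
Reachable from J: {J}.
In A's history but not J's: {A, E, G, H} — 4 commits.

4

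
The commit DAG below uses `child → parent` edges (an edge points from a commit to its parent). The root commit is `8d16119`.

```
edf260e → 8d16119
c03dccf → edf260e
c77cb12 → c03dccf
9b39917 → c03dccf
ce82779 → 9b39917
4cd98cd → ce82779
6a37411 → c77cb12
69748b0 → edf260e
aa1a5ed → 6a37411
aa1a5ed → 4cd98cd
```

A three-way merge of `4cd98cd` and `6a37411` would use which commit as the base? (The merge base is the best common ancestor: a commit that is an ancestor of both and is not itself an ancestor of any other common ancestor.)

c03dccf

Ancestors of 4cd98cd: {4cd98cd, 8d16119, 9b39917, c03dccf, ce82779, edf260e}.
Ancestors of 6a37411: {6a37411, 8d16119, c03dccf, c77cb12, edf260e}.
Common ancestors: {8d16119, c03dccf, edf260e}.
Among these, c03dccf is not an ancestor of any other common ancestor — it is the merge base.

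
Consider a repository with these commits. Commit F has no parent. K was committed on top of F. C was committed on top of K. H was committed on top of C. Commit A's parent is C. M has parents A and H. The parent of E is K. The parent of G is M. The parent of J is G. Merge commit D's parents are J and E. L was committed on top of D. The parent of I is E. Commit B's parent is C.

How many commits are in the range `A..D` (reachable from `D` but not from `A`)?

6

Reachable from D: {A, C, D, E, F, G, H, J, K, M}.
Reachable from A: {A, C, F, K}.
In D's history but not A's: {D, E, G, H, J, M} — 6 commits.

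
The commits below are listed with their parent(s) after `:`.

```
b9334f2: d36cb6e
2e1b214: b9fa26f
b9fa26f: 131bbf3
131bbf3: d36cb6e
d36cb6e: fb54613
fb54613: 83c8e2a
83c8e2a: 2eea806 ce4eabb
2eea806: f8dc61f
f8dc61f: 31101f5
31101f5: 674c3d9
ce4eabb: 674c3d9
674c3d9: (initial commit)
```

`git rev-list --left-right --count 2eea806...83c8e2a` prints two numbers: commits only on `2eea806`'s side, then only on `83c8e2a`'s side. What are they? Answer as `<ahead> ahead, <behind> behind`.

0 ahead, 2 behind

Reachable from 2eea806: {2eea806, 31101f5, 674c3d9, f8dc61f}.
Reachable from 83c8e2a: {2eea806, 31101f5, 674c3d9, 83c8e2a, ce4eabb, f8dc61f}.
Only in 2eea806's history (ahead): {} — 0.
Only in 83c8e2a's history (behind): {83c8e2a, ce4eabb} — 2.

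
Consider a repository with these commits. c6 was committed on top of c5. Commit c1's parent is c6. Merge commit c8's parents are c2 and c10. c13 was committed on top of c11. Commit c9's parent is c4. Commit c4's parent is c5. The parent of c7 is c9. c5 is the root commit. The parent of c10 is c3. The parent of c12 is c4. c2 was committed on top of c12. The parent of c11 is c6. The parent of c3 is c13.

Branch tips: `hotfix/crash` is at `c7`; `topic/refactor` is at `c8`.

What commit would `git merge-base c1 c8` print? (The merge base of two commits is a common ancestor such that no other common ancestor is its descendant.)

c6

Ancestors of c1: {c1, c5, c6}.
Ancestors of c8: {c10, c11, c12, c13, c2, c3, c4, c5, c6, c8}.
Common ancestors: {c5, c6}.
Among these, c6 is not an ancestor of any other common ancestor — it is the merge base.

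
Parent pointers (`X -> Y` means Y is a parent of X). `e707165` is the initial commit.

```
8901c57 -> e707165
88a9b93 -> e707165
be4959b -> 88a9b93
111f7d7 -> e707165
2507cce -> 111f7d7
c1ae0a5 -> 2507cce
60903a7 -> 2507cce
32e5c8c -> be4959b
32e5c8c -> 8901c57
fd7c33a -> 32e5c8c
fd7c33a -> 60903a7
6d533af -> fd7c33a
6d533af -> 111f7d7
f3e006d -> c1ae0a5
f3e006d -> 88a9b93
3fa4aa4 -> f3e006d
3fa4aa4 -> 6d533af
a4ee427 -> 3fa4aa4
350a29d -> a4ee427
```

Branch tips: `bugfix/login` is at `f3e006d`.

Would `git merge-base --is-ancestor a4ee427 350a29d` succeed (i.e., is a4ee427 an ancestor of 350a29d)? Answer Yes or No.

Ancestors of 350a29d (commits reachable by following parents): {111f7d7, 2507cce, 32e5c8c, 350a29d, 3fa4aa4, 60903a7, 6d533af, 88a9b93, 8901c57, a4ee427, be4959b, c1ae0a5, e707165, f3e006d, fd7c33a}.
a4ee427 is in that set, so it is an ancestor of 350a29d.

Yes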